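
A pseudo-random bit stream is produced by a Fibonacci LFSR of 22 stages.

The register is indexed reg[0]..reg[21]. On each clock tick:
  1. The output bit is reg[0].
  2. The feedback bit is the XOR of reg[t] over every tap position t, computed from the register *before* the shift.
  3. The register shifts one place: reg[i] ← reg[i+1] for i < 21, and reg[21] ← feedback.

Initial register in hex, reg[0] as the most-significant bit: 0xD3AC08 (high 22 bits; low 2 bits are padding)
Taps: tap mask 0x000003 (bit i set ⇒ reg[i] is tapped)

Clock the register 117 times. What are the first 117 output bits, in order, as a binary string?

step | reg (before) | out | fb
   0 | 1101001110101100000010 | 1 | 0
   1 | 1010011101011000000100 | 1 | 1
   2 | 0100111010110000001001 | 0 | 1
   3 | 1001110101100000010011 | 1 | 1
   4 | 0011101011000000100111 | 0 | 0
   5 | 0111010110000001001110 | 0 | 1
   6 | 1110101100000010011101 | 1 | 0
   7 | 1101011000000100111010 | 1 | 0
   8 | 1010110000001001110100 | 1 | 1
   9 | 0101100000010011101001 | 0 | 1
  10 | 1011000000100111010011 | 1 | 1
  11 | 0110000001001110100111 | 0 | 1
  12 | 1100000010011101001111 | 1 | 0
  13 | 1000000100111010011110 | 1 | 1
  14 | 0000001001110100111101 | 0 | 0
  15 | 0000010011101001111010 | 0 | 0
  16 | 0000100111010011110100 | 0 | 0
  17 | 0001001110100111101000 | 0 | 0
  18 | 0010011101001111010000 | 0 | 0
  19 | 0100111010011110100000 | 0 | 1
  20 | 1001110100111101000001 | 1 | 1
  21 | 0011101001111010000011 | 0 | 0
  22 | 0111010011110100000110 | 0 | 1
  23 | 1110100111101000001101 | 1 | 0
  24 | 1101001111010000011010 | 1 | 0
  25 | 1010011110100000110100 | 1 | 1
  26 | 0100111101000001101001 | 0 | 1
  27 | 1001111010000011010011 | 1 | 1
  28 | 0011110100000110100111 | 0 | 0
  29 | 0111101000001101001110 | 0 | 1
  30 | 1111010000011010011101 | 1 | 0
  31 | 1110100000110100111010 | 1 | 0
  32 | 1101000001101001110100 | 1 | 0
  33 | 1010000011010011101000 | 1 | 1
  34 | 0100000110100111010001 | 0 | 1
  35 | 1000001101001110100011 | 1 | 1
  36 | 0000011010011101000111 | 0 | 0
  37 | 0000110100111010001110 | 0 | 0
  38 | 0001101001110100011100 | 0 | 0
  39 | 0011010011101000111000 | 0 | 0
  40 | 0110100111010001110000 | 0 | 1
  41 | 1101001110100011100001 | 1 | 0
  42 | 1010011101000111000010 | 1 | 1
  43 | 0100111010001110000101 | 0 | 1
  44 | 1001110100011100001011 | 1 | 1
  45 | 0011101000111000010111 | 0 | 0
  46 | 0111010001110000101110 | 0 | 1
  47 | 1110100011100001011101 | 1 | 0
  48 | 1101000111000010111010 | 1 | 0
  49 | 1010001110000101110100 | 1 | 1
  50 | 0100011100001011101001 | 0 | 1
  51 | 1000111000010111010011 | 1 | 1
  52 | 0001110000101110100111 | 0 | 0
  53 | 0011100001011101001110 | 0 | 0
  54 | 0111000010111010011100 | 0 | 1
  55 | 1110000101110100111001 | 1 | 0
  56 | 1100001011101001110010 | 1 | 0
  57 | 1000010111010011100100 | 1 | 1
  58 | 0000101110100111001001 | 0 | 0
  59 | 0001011101001110010010 | 0 | 0
  60 | 0010111010011100100100 | 0 | 0
  61 | 0101110100111001001000 | 0 | 1
  62 | 1011101001110010010001 | 1 | 1
  63 | 0111010011100100100011 | 0 | 1
  64 | 1110100111001001000111 | 1 | 0
  65 | 1101001110010010001110 | 1 | 0
  66 | 1010011100100100011100 | 1 | 1
  67 | 0100111001001000111001 | 0 | 1
  68 | 1001110010010001110011 | 1 | 1
  69 | 0011100100100011100111 | 0 | 0
  70 | 0111001001000111001110 | 0 | 1
  71 | 1110010010001110011101 | 1 | 0
  72 | 1100100100011100111010 | 1 | 0
  73 | 1001001000111001110100 | 1 | 1
  74 | 0010010001110011101001 | 0 | 0
  75 | 0100100011100111010010 | 0 | 1
  76 | 1001000111001110100101 | 1 | 1
  77 | 0010001110011101001011 | 0 | 0
  78 | 0100011100111010010110 | 0 | 1
  79 | 1000111001110100101101 | 1 | 1
  80 | 0001110011101001011011 | 0 | 0
  81 | 0011100111010010110110 | 0 | 0
  82 | 0111001110100101101100 | 0 | 1
  83 | 1110011101001011011001 | 1 | 0
  84 | 1100111010010110110010 | 1 | 0
  85 | 1001110100101101100100 | 1 | 1
  86 | 0011101001011011001001 | 0 | 0
  87 | 0111010010110110010010 | 0 | 1
  88 | 1110100101101100100101 | 1 | 0
  89 | 1101001011011001001010 | 1 | 0
  90 | 1010010110110010010100 | 1 | 1
  91 | 0100101101100100101001 | 0 | 1
  92 | 1001011011001001010011 | 1 | 1
  93 | 0010110110010010100111 | 0 | 0
  94 | 0101101100100101001110 | 0 | 1
  95 | 1011011001001010011101 | 1 | 1
  96 | 0110110010010100111011 | 0 | 1
  97 | 1101100100101001110111 | 1 | 0
  98 | 1011001001010011101110 | 1 | 1
  99 | 0110010010100111011101 | 0 | 1
 100 | 1100100101001110111011 | 1 | 0
 101 | 1001001010011101110110 | 1 | 1
 102 | 0010010100111011101101 | 0 | 0
 103 | 0100101001110111011010 | 0 | 1
 104 | 1001010011101110110101 | 1 | 1
 105 | 0010100111011101101011 | 0 | 0
 106 | 0101001110111011010110 | 0 | 1
 107 | 1010011101110110101101 | 1 | 1
 108 | 0100111011101101011011 | 0 | 1
 109 | 1001110111011010110111 | 1 | 1
 110 | 0011101110110101101111 | 0 | 0
 111 | 0111011101101011011110 | 0 | 1
 112 | 1110111011010110111101 | 1 | 0
 113 | 1101110110101101111010 | 1 | 0
 114 | 1011101101011011110100 | 1 | 1
 115 | 0111011010110111101001 | 0 | 1
 116 | 1110110101101111010011 | 1 | 0

110100111010110000001001110100111101000001101001110100011100001011101001110010010001110011101001011011001001010011101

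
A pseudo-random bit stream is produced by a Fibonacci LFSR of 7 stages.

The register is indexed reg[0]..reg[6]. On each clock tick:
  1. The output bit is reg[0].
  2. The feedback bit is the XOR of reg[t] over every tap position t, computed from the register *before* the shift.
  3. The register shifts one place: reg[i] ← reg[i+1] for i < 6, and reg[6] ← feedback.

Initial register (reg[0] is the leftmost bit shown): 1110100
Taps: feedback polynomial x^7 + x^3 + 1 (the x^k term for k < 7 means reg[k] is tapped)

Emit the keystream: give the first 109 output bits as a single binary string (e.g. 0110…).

1110100101000110111000111111100001110111100101100100100000010001001100010111010110110000011001101010011100111

step | reg (before) | out | fb
   0 | 1110100 | 1 | 1
   1 | 1101001 | 1 | 0
   2 | 1010010 | 1 | 1
   3 | 0100101 | 0 | 0
   4 | 1001010 | 1 | 0
   5 | 0010100 | 0 | 0
   6 | 0101000 | 0 | 1
   7 | 1010001 | 1 | 1
   8 | 0100011 | 0 | 0
   9 | 1000110 | 1 | 1
  10 | 0001101 | 0 | 1
  11 | 0011011 | 0 | 1
  12 | 0110111 | 0 | 0
  13 | 1101110 | 1 | 0
  14 | 1011100 | 1 | 0
  15 | 0111000 | 0 | 1
  16 | 1110001 | 1 | 1
  17 | 1100011 | 1 | 1
  18 | 1000111 | 1 | 1
  19 | 0001111 | 0 | 1
  20 | 0011111 | 0 | 1
  21 | 0111111 | 0 | 1
  22 | 1111111 | 1 | 0
  23 | 1111110 | 1 | 0
  24 | 1111100 | 1 | 0
  25 | 1111000 | 1 | 0
  26 | 1110000 | 1 | 1
  27 | 1100001 | 1 | 1
  28 | 1000011 | 1 | 1
  29 | 0000111 | 0 | 0
  30 | 0001110 | 0 | 1
  31 | 0011101 | 0 | 1
  32 | 0111011 | 0 | 1
  33 | 1110111 | 1 | 1
  34 | 1101111 | 1 | 0
  35 | 1011110 | 1 | 0
  36 | 0111100 | 0 | 1
  37 | 1111001 | 1 | 0
  38 | 1110010 | 1 | 1
  39 | 1100101 | 1 | 1
  40 | 1001011 | 1 | 0
  41 | 0010110 | 0 | 0
  42 | 0101100 | 0 | 1
  43 | 1011001 | 1 | 0
  44 | 0110010 | 0 | 0
  45 | 1100100 | 1 | 1
  46 | 1001001 | 1 | 0
  47 | 0010010 | 0 | 0
  48 | 0100100 | 0 | 0
  49 | 1001000 | 1 | 0
  50 | 0010000 | 0 | 0
  51 | 0100000 | 0 | 0
  52 | 1000000 | 1 | 1
  53 | 0000001 | 0 | 0
  54 | 0000010 | 0 | 0
  55 | 0000100 | 0 | 0
  56 | 0001000 | 0 | 1
  57 | 0010001 | 0 | 0
  58 | 0100010 | 0 | 0
  59 | 1000100 | 1 | 1
  60 | 0001001 | 0 | 1
  61 | 0010011 | 0 | 0
  62 | 0100110 | 0 | 0
  63 | 1001100 | 1 | 0
  64 | 0011000 | 0 | 1
  65 | 0110001 | 0 | 0
  66 | 1100010 | 1 | 1
  67 | 1000101 | 1 | 1
  68 | 0001011 | 0 | 1
  69 | 0010111 | 0 | 0
  70 | 0101110 | 0 | 1
  71 | 1011101 | 1 | 0
  72 | 0111010 | 0 | 1
  73 | 1110101 | 1 | 1
  74 | 1101011 | 1 | 0
  75 | 1010110 | 1 | 1
  76 | 0101101 | 0 | 1
  77 | 1011011 | 1 | 0
  78 | 0110110 | 0 | 0
  79 | 1101100 | 1 | 0
  80 | 1011000 | 1 | 0
  81 | 0110000 | 0 | 0
  82 | 1100000 | 1 | 1
  83 | 1000001 | 1 | 1
  84 | 0000011 | 0 | 0
  85 | 0000110 | 0 | 0
  86 | 0001100 | 0 | 1
  87 | 0011001 | 0 | 1
  88 | 0110011 | 0 | 0
  89 | 1100110 | 1 | 1
  90 | 1001101 | 1 | 0
  91 | 0011010 | 0 | 1
  92 | 0110101 | 0 | 0
  93 | 1101010 | 1 | 0
  94 | 1010100 | 1 | 1
  95 | 0101001 | 0 | 1
  96 | 1010011 | 1 | 1
  97 | 0100111 | 0 | 0
  98 | 1001110 | 1 | 0
  99 | 0011100 | 0 | 1
 100 | 0111001 | 0 | 1
 101 | 1110011 | 1 | 1
 102 | 1100111 | 1 | 1
 103 | 1001111 | 1 | 0
 104 | 0011110 | 0 | 1
 105 | 0111101 | 0 | 1
 106 | 1111011 | 1 | 0
 107 | 1110110 | 1 | 1
 108 | 1101101 | 1 | 0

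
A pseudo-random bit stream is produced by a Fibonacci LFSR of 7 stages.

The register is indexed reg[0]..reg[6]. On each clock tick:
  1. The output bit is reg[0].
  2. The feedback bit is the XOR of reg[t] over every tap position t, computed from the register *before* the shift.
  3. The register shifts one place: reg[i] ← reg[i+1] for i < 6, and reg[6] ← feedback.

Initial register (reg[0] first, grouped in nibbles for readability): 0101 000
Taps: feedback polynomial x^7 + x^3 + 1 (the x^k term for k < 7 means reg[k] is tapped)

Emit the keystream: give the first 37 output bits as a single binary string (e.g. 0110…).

tick  register→output (feedback)
  0  0101000→0 (1)
  1  1010001→1 (1)
  2  0100011→0 (0)
  3  1000110→1 (1)
  4  0001101→0 (1)
  5  0011011→0 (1)
  6  0110111→0 (0)
  7  1101110→1 (0)
  8  1011100→1 (0)
  9  0111000→0 (1)
 10  1110001→1 (1)
 11  1100011→1 (1)
 12  1000111→1 (1)
 13  0001111→0 (1)
 14  0011111→0 (1)
 15  0111111→0 (1)
 16  1111111→1 (0)
 17  1111110→1 (0)
 18  1111100→1 (0)
 19  1111000→1 (0)
 20  1110000→1 (1)
 21  1100001→1 (1)
 22  1000011→1 (1)
 23  0000111→0 (0)
 24  0001110→0 (1)
 25  0011101→0 (1)
 26  0111011→0 (1)
 27  1110111→1 (1)
 28  1101111→1 (0)
 29  1011110→1 (0)
 30  0111100→0 (1)
 31  1111001→1 (0)
 32  1110010→1 (1)
 33  1100101→1 (1)
 34  1001011→1 (0)
 35  0010110→0 (0)
 36  0101100→0 (1)

0101000110111000111111100001110111100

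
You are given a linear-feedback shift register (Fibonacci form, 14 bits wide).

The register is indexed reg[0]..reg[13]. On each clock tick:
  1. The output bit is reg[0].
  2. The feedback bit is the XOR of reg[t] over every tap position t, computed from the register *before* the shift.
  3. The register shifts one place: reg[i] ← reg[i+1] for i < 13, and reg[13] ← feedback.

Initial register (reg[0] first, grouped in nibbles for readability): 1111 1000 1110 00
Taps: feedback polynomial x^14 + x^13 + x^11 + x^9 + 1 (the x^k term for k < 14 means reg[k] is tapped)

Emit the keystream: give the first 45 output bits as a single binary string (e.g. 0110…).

step | reg (before) | out | fb
   0 | 11111000111000 | 1 | 0
   1 | 11110001110000 | 1 | 0
   2 | 11100011100000 | 1 | 1
   3 | 11000111000001 | 1 | 0
   4 | 10001110000010 | 1 | 1
   5 | 00011100000101 | 0 | 0
   6 | 00111000001010 | 0 | 0
   7 | 01110000010100 | 0 | 0
   8 | 11100000101000 | 1 | 1
   9 | 11000001010001 | 1 | 1
  10 | 10000010100011 | 1 | 0
  11 | 00000101000110 | 0 | 1
  12 | 00001010001101 | 0 | 0
  13 | 00010100011010 | 0 | 1
  14 | 00101000110101 | 0 | 1
  15 | 01010001101011 | 0 | 1
  16 | 10100011010111 | 1 | 0
  17 | 01000110101110 | 0 | 1
  18 | 10001101011101 | 1 | 0
  19 | 00011010111010 | 0 | 1
  20 | 00110101110101 | 0 | 1
  21 | 01101011101011 | 0 | 1
  22 | 11010111010111 | 1 | 0
  23 | 10101110101110 | 1 | 0
  24 | 01011101011100 | 0 | 0
  25 | 10111010111000 | 1 | 0
  26 | 01110101110000 | 0 | 1
  27 | 11101011100001 | 1 | 0
  28 | 11010111000010 | 1 | 1
  29 | 10101110000101 | 1 | 1
  30 | 01011100001011 | 0 | 1
  31 | 10111000010111 | 1 | 0
  32 | 01110000101110 | 0 | 1
  33 | 11100001011101 | 1 | 0
  34 | 11000010111010 | 1 | 0
  35 | 10000101110100 | 1 | 1
  36 | 00001011101001 | 0 | 1
  37 | 00010111010011 | 0 | 0
  38 | 00101110100110 | 0 | 1
  39 | 01011101001101 | 0 | 0
  40 | 10111010011010 | 1 | 0
  41 | 01110100110100 | 0 | 0
  42 | 11101001101000 | 1 | 1
  43 | 11010011010001 | 1 | 1
  44 | 10100110100011 | 1 | 0

111110001110000010100011010111010111000010111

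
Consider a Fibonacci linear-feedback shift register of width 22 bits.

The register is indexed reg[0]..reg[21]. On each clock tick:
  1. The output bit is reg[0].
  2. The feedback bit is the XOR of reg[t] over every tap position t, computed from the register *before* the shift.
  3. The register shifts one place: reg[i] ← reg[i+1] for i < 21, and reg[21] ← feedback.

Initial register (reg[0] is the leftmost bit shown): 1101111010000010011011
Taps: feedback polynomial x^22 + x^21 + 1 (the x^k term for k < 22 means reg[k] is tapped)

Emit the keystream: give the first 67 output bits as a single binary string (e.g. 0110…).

1101111010000010011011011010110000001110110110110010000000101101101

tick  register→output (feedback)
  0  1101111010000010011011→1 (0)
  1  1011110100000100110110→1 (1)
  2  0111101000001001101101→0 (1)
  3  1111010000010011011011→1 (0)
  4  1110100000100110110110→1 (1)
  5  1101000001001101101101→1 (0)
  6  1010000010011011011010→1 (1)
  7  0100000100110110110101→0 (1)
  8  1000001001101101101011→1 (0)
  9  0000010011011011010110→0 (0)
 10  0000100110110110101100→0 (0)
 11  0001001101101101011000→0 (0)
 12  0010011011011010110000→0 (0)
 13  0100110110110101100000→0 (0)
 14  1001101101101011000000→1 (1)
 15  0011011011010110000001→0 (1)
 16  0110110110101100000011→0 (1)
 17  1101101101011000000111→1 (0)
 18  1011011010110000001110→1 (1)
 19  0110110101100000011101→0 (1)
 20  1101101011000000111011→1 (0)
 21  1011010110000001110110→1 (1)
 22  0110101100000011101101→0 (1)
 23  1101011000000111011011→1 (0)
 24  1010110000001110110110→1 (1)
 25  0101100000011101101101→0 (1)
 26  1011000000111011011011→1 (0)
 27  0110000001110110110110→0 (0)
 28  1100000011101101101100→1 (1)
 29  1000000111011011011001→1 (0)
 30  0000001110110110110010→0 (0)
 31  0000011101101101100100→0 (0)
 32  0000111011011011001000→0 (0)
 33  0001110110110110010000→0 (0)
 34  0011101101101100100000→0 (0)
 35  0111011011011001000000→0 (0)
 36  1110110110110010000000→1 (1)
 37  1101101101100100000001→1 (0)
 38  1011011011001000000010→1 (1)
 39  0110110110010000000101→0 (1)
 40  1101101100100000001011→1 (0)
 41  1011011001000000010110→1 (1)
 42  0110110010000000101101→0 (1)
 43  1101100100000001011011→1 (0)
 44  1011001000000010110110→1 (1)
 45  0110010000000101101101→0 (1)
 46  1100100000001011011011→1 (0)
 47  1001000000010110110110→1 (1)
 48  0010000000101101101101→0 (1)
 49  0100000001011011011011→0 (1)
 50  1000000010110110110111→1 (0)
 51  0000000101101101101110→0 (0)
 52  0000001011011011011100→0 (0)
 53  0000010110110110111000→0 (0)
 54  0000101101101101110000→0 (0)
 55  0001011011011011100000→0 (0)
 56  0010110110110111000000→0 (0)
 57  0101101101101110000000→0 (0)
 58  1011011011011100000000→1 (1)
 59  0110110110111000000001→0 (1)
 60  1101101101110000000011→1 (0)
 61  1011011011100000000110→1 (1)
 62  0110110111000000001101→0 (1)
 63  1101101110000000011011→1 (0)
 64  1011011100000000110110→1 (1)
 65  0110111000000001101101→0 (1)
 66  1101110000000011011011→1 (0)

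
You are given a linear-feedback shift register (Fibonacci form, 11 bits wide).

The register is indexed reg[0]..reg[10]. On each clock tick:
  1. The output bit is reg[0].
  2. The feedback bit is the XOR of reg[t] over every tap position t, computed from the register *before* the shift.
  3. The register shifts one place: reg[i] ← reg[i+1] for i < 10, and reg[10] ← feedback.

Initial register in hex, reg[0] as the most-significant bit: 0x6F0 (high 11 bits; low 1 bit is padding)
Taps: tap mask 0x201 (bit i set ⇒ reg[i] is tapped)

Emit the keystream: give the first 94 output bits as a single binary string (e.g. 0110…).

step | reg (before) | out | fb
   0 | 01101111000 | 0 | 0
   1 | 11011110000 | 1 | 1
   2 | 10111100001 | 1 | 1
   3 | 01111000011 | 0 | 1
   4 | 11110000111 | 1 | 0
   5 | 11100001110 | 1 | 0
   6 | 11000011100 | 1 | 1
   7 | 10000111001 | 1 | 1
   8 | 00001110011 | 0 | 1
   9 | 00011100111 | 0 | 1
  10 | 00111001111 | 0 | 1
  11 | 01110011111 | 0 | 1
  12 | 11100111111 | 1 | 0
  13 | 11001111110 | 1 | 0
  14 | 10011111100 | 1 | 1
  15 | 00111111001 | 0 | 0
  16 | 01111110010 | 0 | 1
  17 | 11111100101 | 1 | 1
  18 | 11111001011 | 1 | 0
  19 | 11110010110 | 1 | 0
  20 | 11100101100 | 1 | 1
  21 | 11001011001 | 1 | 1
  22 | 10010110011 | 1 | 0
  23 | 00101100110 | 0 | 1
  24 | 01011001101 | 0 | 0
  25 | 10110011010 | 1 | 0
  26 | 01100110100 | 0 | 0
  27 | 11001101000 | 1 | 1
  28 | 10011010001 | 1 | 1
  29 | 00110100011 | 0 | 1
  30 | 01101000111 | 0 | 1
  31 | 11010001111 | 1 | 0
  32 | 10100011110 | 1 | 0
  33 | 01000111100 | 0 | 0
  34 | 10001111000 | 1 | 1
  35 | 00011110001 | 0 | 0
  36 | 00111100010 | 0 | 1
  37 | 01111000101 | 0 | 0
  38 | 11110001010 | 1 | 0
  39 | 11100010100 | 1 | 1
  40 | 11000101001 | 1 | 1
  41 | 10001010011 | 1 | 0
  42 | 00010100110 | 0 | 1
  43 | 00101001101 | 0 | 0
  44 | 01010011010 | 0 | 1
  45 | 10100110101 | 1 | 1
  46 | 01001101011 | 0 | 1
  47 | 10011010111 | 1 | 0
  48 | 00110101110 | 0 | 1
  49 | 01101011101 | 0 | 0
  50 | 11010111010 | 1 | 0
  51 | 10101110100 | 1 | 1
  52 | 01011101001 | 0 | 0
  53 | 10111010010 | 1 | 0
  54 | 01110100100 | 0 | 0
  55 | 11101001000 | 1 | 1
  56 | 11010010001 | 1 | 1
  57 | 10100100011 | 1 | 0
  58 | 01001000110 | 0 | 1
  59 | 10010001101 | 1 | 1
  60 | 00100011011 | 0 | 1
  61 | 01000110111 | 0 | 1
  62 | 10001101111 | 1 | 0
  63 | 00011011110 | 0 | 1
  64 | 00110111101 | 0 | 0
  65 | 01101111010 | 0 | 1
  66 | 11011110101 | 1 | 1
  67 | 10111101011 | 1 | 0
  68 | 01111010110 | 0 | 1
  69 | 11110101101 | 1 | 1
  70 | 11101011011 | 1 | 0
  71 | 11010110110 | 1 | 0
  72 | 10101101100 | 1 | 1
  73 | 01011011001 | 0 | 0
  74 | 10110110010 | 1 | 0
  75 | 01101100100 | 0 | 0
  76 | 11011001000 | 1 | 1
  77 | 10110010001 | 1 | 1
  78 | 01100100011 | 0 | 1
  79 | 11001000111 | 1 | 0
  80 | 10010001110 | 1 | 0
  81 | 00100011100 | 0 | 0
  82 | 01000111000 | 0 | 0
  83 | 10001110000 | 1 | 1
  84 | 00011100001 | 0 | 0
  85 | 00111000010 | 0 | 1
  86 | 01110000101 | 0 | 0
  87 | 11100001010 | 1 | 0
  88 | 11000010100 | 1 | 1
  89 | 10000101001 | 1 | 1
  90 | 00001010011 | 0 | 1
  91 | 00010100111 | 0 | 1
  92 | 00101001111 | 0 | 1
  93 | 01010011111 | 0 | 1

0110111100001110011111100101100110100011110001010011010111010010001101111010110110010001110000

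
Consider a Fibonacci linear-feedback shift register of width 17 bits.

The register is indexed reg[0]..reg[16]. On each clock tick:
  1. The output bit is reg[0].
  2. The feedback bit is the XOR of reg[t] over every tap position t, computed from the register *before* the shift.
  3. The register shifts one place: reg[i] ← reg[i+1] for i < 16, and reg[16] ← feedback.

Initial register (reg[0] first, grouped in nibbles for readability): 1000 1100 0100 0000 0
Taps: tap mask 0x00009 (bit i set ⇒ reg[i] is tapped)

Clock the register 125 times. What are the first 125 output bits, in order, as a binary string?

step | reg (before) | out | fb
   0 | 10001100010000000 | 1 | 1
   1 | 00011000100000001 | 0 | 1
   2 | 00110001000000011 | 0 | 1
   3 | 01100010000000111 | 0 | 0
   4 | 11000100000001110 | 1 | 1
   5 | 10001000000011101 | 1 | 1
   6 | 00010000000111011 | 0 | 1
   7 | 00100000001110111 | 0 | 0
   8 | 01000000011101110 | 0 | 0
   9 | 10000000111011100 | 1 | 1
  10 | 00000001110111001 | 0 | 0
  11 | 00000011101110010 | 0 | 0
  12 | 00000111011100100 | 0 | 0
  13 | 00001110111001000 | 0 | 0
  14 | 00011101110010000 | 0 | 1
  15 | 00111011100100001 | 0 | 1
  16 | 01110111001000011 | 0 | 1
  17 | 11101110010000111 | 1 | 1
  18 | 11011100100001111 | 1 | 0
  19 | 10111001000011110 | 1 | 0
  20 | 01110010000111100 | 0 | 1
  21 | 11100100001111001 | 1 | 1
  22 | 11001000011110011 | 1 | 1
  23 | 10010000111100111 | 1 | 0
  24 | 00100001111001110 | 0 | 0
  25 | 01000011110011100 | 0 | 0
  26 | 10000111100111000 | 1 | 1
  27 | 00001111001110001 | 0 | 0
  28 | 00011110011100010 | 0 | 1
  29 | 00111100111000101 | 0 | 1
  30 | 01111001110001011 | 0 | 1
  31 | 11110011100010111 | 1 | 0
  32 | 11100111000101110 | 1 | 1
  33 | 11001110001011101 | 1 | 1
  34 | 10011100010111011 | 1 | 0
  35 | 00111000101110110 | 0 | 1
  36 | 01110001011101101 | 0 | 1
  37 | 11100010111011011 | 1 | 1
  38 | 11000101110110111 | 1 | 1
  39 | 10001011101101111 | 1 | 1
  40 | 00010111011011111 | 0 | 1
  41 | 00101110110111111 | 0 | 0
  42 | 01011101101111110 | 0 | 1
  43 | 10111011011111101 | 1 | 0
  44 | 01110110111111010 | 0 | 1
  45 | 11101101111110101 | 1 | 1
  46 | 11011011111101011 | 1 | 0
  47 | 10110111111010110 | 1 | 0
  48 | 01101111110101100 | 0 | 0
  49 | 11011111101011000 | 1 | 0
  50 | 10111111010110000 | 1 | 0
  51 | 01111110101100000 | 0 | 1
  52 | 11111101011000001 | 1 | 0
  53 | 11111010110000010 | 1 | 0
  54 | 11110101100000100 | 1 | 0
  55 | 11101011000001000 | 1 | 1
  56 | 11010110000010001 | 1 | 0
  57 | 10101100000100010 | 1 | 1
  58 | 01011000001000101 | 0 | 1
  59 | 10110000010001011 | 1 | 0
  60 | 01100000100010110 | 0 | 0
  61 | 11000001000101100 | 1 | 1
  62 | 10000010001011001 | 1 | 1
  63 | 00000100010110011 | 0 | 0
  64 | 00001000101100110 | 0 | 0
  65 | 00010001011001100 | 0 | 1
  66 | 00100010110011001 | 0 | 0
  67 | 01000101100110010 | 0 | 0
  68 | 10001011001100100 | 1 | 1
  69 | 00010110011001001 | 0 | 1
  70 | 00101100110010011 | 0 | 0
  71 | 01011001100100110 | 0 | 1
  72 | 10110011001001101 | 1 | 0
  73 | 01100110010011010 | 0 | 0
  74 | 11001100100110100 | 1 | 1
  75 | 10011001001101001 | 1 | 0
  76 | 00110010011010010 | 0 | 1
  77 | 01100100110100101 | 0 | 0
  78 | 11001001101001010 | 1 | 1
  79 | 10010011010010101 | 1 | 0
  80 | 00100110100101010 | 0 | 0
  81 | 01001101001010100 | 0 | 0
  82 | 10011010010101000 | 1 | 0
  83 | 00110100101010000 | 0 | 1
  84 | 01101001010100001 | 0 | 0
  85 | 11010010101000010 | 1 | 0
  86 | 10100101010000100 | 1 | 1
  87 | 01001010100001001 | 0 | 0
  88 | 10010101000010010 | 1 | 0
  89 | 00101010000100100 | 0 | 0
  90 | 01010100001001000 | 0 | 1
  91 | 10101000010010001 | 1 | 1
  92 | 01010000100100011 | 0 | 1
  93 | 10100001001000111 | 1 | 1
  94 | 01000010010001111 | 0 | 0
  95 | 10000100100011110 | 1 | 1
  96 | 00001001000111101 | 0 | 0
  97 | 00010010001111010 | 0 | 1
  98 | 00100100011110101 | 0 | 0
  99 | 01001000111101010 | 0 | 0
 100 | 10010001111010100 | 1 | 0
 101 | 00100011110101000 | 0 | 0
 102 | 01000111101010000 | 0 | 0
 103 | 10001111010100000 | 1 | 1
 104 | 00011110101000001 | 0 | 1
 105 | 00111101010000011 | 0 | 1
 106 | 01111010100000111 | 0 | 1
 107 | 11110101000001111 | 1 | 0
 108 | 11101010000011110 | 1 | 1
 109 | 11010100000111101 | 1 | 0
 110 | 10101000001111010 | 1 | 1
 111 | 01010000011110101 | 0 | 1
 112 | 10100000111101011 | 1 | 1
 113 | 01000001111010111 | 0 | 0
 114 | 10000011110101110 | 1 | 1
 115 | 00000111101011101 | 0 | 0
 116 | 00001111010111010 | 0 | 0
 117 | 00011110101110100 | 0 | 1
 118 | 00111101011101001 | 0 | 1
 119 | 01111010111010011 | 0 | 1
 120 | 11110101110100111 | 1 | 0
 121 | 11101011101001110 | 1 | 1
 122 | 11010111010011101 | 1 | 0
 123 | 10101110100111010 | 1 | 1
 124 | 01011101001110101 | 0 | 1

10001100010000000111011100100001111001110001011101101111110101100000100010110011001001101001010100001001000111101010000011110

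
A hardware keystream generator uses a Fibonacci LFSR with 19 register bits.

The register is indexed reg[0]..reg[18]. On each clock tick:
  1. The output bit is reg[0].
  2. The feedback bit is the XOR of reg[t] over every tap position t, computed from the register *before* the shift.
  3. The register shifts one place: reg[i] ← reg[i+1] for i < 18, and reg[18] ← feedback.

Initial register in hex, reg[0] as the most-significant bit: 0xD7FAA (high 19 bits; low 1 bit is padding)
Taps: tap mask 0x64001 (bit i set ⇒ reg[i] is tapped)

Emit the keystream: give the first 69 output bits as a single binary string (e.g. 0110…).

110101111111101010111111011010110110011001111110000100000110011001000

tick  register→output (feedback)
  0  1101011111111010101→1 (1)
  1  1010111111110101011→1 (1)
  2  0101111111101010111→0 (1)
  3  1011111111010101111→1 (1)
  4  0111111110101011111→0 (1)
  5  1111111101010111111→1 (0)
  6  1111111010101111110→1 (1)
  7  1111110101011111101→1 (1)
  8  1111101010111111011→1 (0)
  9  1111010101111110110→1 (1)
 10  1110101011111101101→1 (0)
 11  1101010111111011010→1 (1)
 12  1010101111110110101→1 (1)
 13  0101011111101101011→0 (0)
 14  1010111111011010110→1 (1)
 15  0101111110110101101→0 (1)
 16  1011111101101011011→1 (0)
 17  0111111011010110110→0 (0)
 18  1111110110101101100→1 (1)
 19  1111101101011011001→1 (1)
 20  1111011010110110011→1 (0)
 21  1110110101101100110→1 (0)
 22  1101101011011001100→1 (1)
 23  1011010110110011001→1 (1)
 24  0110101101100110011→0 (1)
 25  1101011011001100111→1 (1)
 26  1010110110011001111→1 (1)
 27  0101101100110011111→0 (1)
 28  1011011001100111111→1 (0)
 29  0110110011001111110→0 (0)
 30  1101100110011111100→1 (0)
 31  1011001100111111000→1 (0)
 32  0110011001111110000→0 (1)
 33  1100110011111100001→1 (0)
 34  1001100111111000010→1 (0)
 35  0011001111110000100→0 (0)
 36  0110011111100001000→0 (0)
 37  1100111111000010000→1 (0)
 38  1001111110000100000→1 (1)
 39  0011111100001000001→0 (1)
 40  0111111000010000011→0 (0)
 41  1111110000100000110→1 (0)
 42  1111100001000001100→1 (1)
 43  1111000010000011001→1 (1)
 44  1110000100000110011→1 (0)
 45  1100001000001100110→1 (0)
 46  1000010000011001100→1 (1)
 47  0000100000110011001→0 (0)
 48  0001000001100110010→0 (0)
 49  0010000011001100100→0 (0)
 50  0100000110011001000→0 (0)
 51  1000001100110010000→1 (0)
 52  0000011001100100000→0 (0)
 53  0000110011001000000→0 (0)
 54  0001100110010000000→0 (0)
 55  0011001100100000000→0 (0)
 56  0110011001000000000→0 (0)
 57  1100110010000000000→1 (1)
 58  1001100100000000001→1 (0)
 59  0011001000000000010→0 (1)
 60  0110010000000000101→0 (1)
 61  1100100000000001011→1 (1)
 62  1001000000000010111→1 (0)
 63  0010000000000101110→0 (1)
 64  0100000000001011101→0 (0)
 65  1000000000010111010→1 (1)
 66  0000000000101110101→0 (0)
 67  0000000001011101010→0 (1)
 68  0000000010111010101→0 (0)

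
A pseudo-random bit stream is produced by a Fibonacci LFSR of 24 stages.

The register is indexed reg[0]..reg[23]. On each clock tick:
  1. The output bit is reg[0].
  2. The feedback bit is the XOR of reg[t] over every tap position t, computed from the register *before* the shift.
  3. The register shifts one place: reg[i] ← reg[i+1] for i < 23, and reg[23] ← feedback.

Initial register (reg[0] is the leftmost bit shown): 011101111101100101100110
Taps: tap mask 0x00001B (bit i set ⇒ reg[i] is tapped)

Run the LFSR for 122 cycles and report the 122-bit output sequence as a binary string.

01110111110110010110011001011011001101101111110110000111100000110011001011001100101011111110110111111010011100011000011001

k : reg_k → out_k, fb_k
0: 011101111101100101100110 → 0, fb=0
1: 111011111011001011001100 → 1, fb=1
2: 110111110110010110011001 → 1, fb=0
3: 101111101100101100110010 → 1, fb=1
4: 011111011001011001100101 → 0, fb=1
5: 111110110010110011001011 → 1, fb=0
6: 111101100101100110010110 → 1, fb=1
7: 111011001011001100101101 → 1, fb=1
8: 110110010110011001011011 → 1, fb=0
9: 101100101100110010110110 → 1, fb=0
10: 011001011001100101101100 → 0, fb=1
11: 110010110011001011011001 → 1, fb=1
12: 100101100110010110110011 → 1, fb=0
13: 001011001100101101100110 → 0, fb=1
14: 010110011001011011001101 → 0, fb=1
15: 101100110010110110011011 → 1, fb=0
16: 011001100101101100110110 → 0, fb=1
17: 110011001011011001101101 → 1, fb=1
18: 100110010110110011011011 → 1, fb=1
19: 001100101101100110110111 → 0, fb=1
20: 011001011011001101101111 → 0, fb=1
21: 110010110110011011011111 → 1, fb=1
22: 100101101100110110111111 → 1, fb=0
23: 001011011001101101111110 → 0, fb=1
24: 010110110011011011111101 → 0, fb=1
25: 101101100110110111111011 → 1, fb=0
26: 011011001101101111110110 → 0, fb=0
27: 110110011011011111101100 → 1, fb=0
28: 101100110110111111011000 → 1, fb=0
29: 011001101101111110110000 → 0, fb=1
30: 110011011011111101100001 → 1, fb=1
31: 100110110111111011000011 → 1, fb=1
32: 001101101111110110000111 → 0, fb=1
33: 011011011111101100001111 → 0, fb=0
34: 110110111111011000011110 → 1, fb=0
35: 101101111110110000111100 → 1, fb=0
36: 011011111101100001111000 → 0, fb=0
37: 110111111011000011110000 → 1, fb=0
38: 101111110110000111100000 → 1, fb=1
39: 011111101100001111000001 → 0, fb=1
40: 111111011000011110000011 → 1, fb=0
41: 111110110000111100000110 → 1, fb=0
42: 111101100001111000001100 → 1, fb=1
43: 111011000011110000011001 → 1, fb=1
44: 110110000111100000110011 → 1, fb=0
45: 101100001111000001100110 → 1, fb=0
46: 011000011110000011001100 → 0, fb=1
47: 110000111100000110011001 → 1, fb=0
48: 100001111000001100110010 → 1, fb=1
49: 000011110000011001100101 → 0, fb=1
50: 000111100000110011001011 → 0, fb=0
51: 001111000001100110010110 → 0, fb=0
52: 011110000011001100101100 → 0, fb=1
53: 111100000110011001011001 → 1, fb=1
54: 111000001100110010110011 → 1, fb=0
55: 110000011001100101100110 → 1, fb=0
56: 100000110011001011001100 → 1, fb=1
57: 000001100110010110011001 → 0, fb=0
58: 000011001100101100110010 → 0, fb=1
59: 000110011001011001100101 → 0, fb=0
60: 001100110010110011001010 → 0, fb=1
61: 011001100101100110010101 → 0, fb=1
62: 110011001011001100101011 → 1, fb=1
63: 100110010110011001010111 → 1, fb=1
64: 001100101100110010101111 → 0, fb=1
65: 011001011001100101011111 → 0, fb=1
66: 110010110011001010111111 → 1, fb=1
67: 100101100110010101111111 → 1, fb=0
68: 001011001100101011111110 → 0, fb=1
69: 010110011001010111111101 → 0, fb=1
70: 101100110010101111111011 → 1, fb=0
71: 011001100101011111110110 → 0, fb=1
72: 110011001010111111101101 → 1, fb=1
73: 100110010101111111011011 → 1, fb=1
74: 001100101011111110110111 → 0, fb=1
75: 011001010111111101101111 → 0, fb=1
76: 110010101111111011011111 → 1, fb=1
77: 100101011111110110111111 → 1, fb=0
78: 001010111111101101111110 → 0, fb=1
79: 010101111111011011111101 → 0, fb=0
80: 101011111110110111111010 → 1, fb=0
81: 010111111101101111110100 → 0, fb=1
82: 101111111011011111101001 → 1, fb=1
83: 011111110110111111010011 → 0, fb=1
84: 111111101101111110100111 → 1, fb=0
85: 111111011011111101001110 → 1, fb=0
86: 111110110111111010011100 → 1, fb=0
87: 111101101111110100111000 → 1, fb=1
88: 111011011111101001110001 → 1, fb=1
89: 110110111111010011100011 → 1, fb=0
90: 101101111110100111000110 → 1, fb=0
91: 011011111101001110001100 → 0, fb=0
92: 110111111010011100011000 → 1, fb=0
93: 101111110100111000110000 → 1, fb=1
94: 011111101001110001100001 → 0, fb=1
95: 111111010011100011000011 → 1, fb=0
96: 111110100111000110000110 → 1, fb=0
97: 111101001110001100001100 → 1, fb=1
98: 111010011100011000011001 → 1, fb=1
99: 110100111000110000110011 → 1, fb=1
100: 101001110001100001100111 → 1, fb=1
101: 010011100011000011001111 → 0, fb=0
102: 100111000110000110011110 → 1, fb=1
103: 001110001100001100111101 → 0, fb=0
104: 011100011000011001111010 → 0, fb=0
105: 111000110000110011110100 → 1, fb=0
106: 110001100001100111101000 → 1, fb=0
107: 100011000011001111010000 → 1, fb=0
108: 000110000110011110100000 → 0, fb=0
109: 001100001100111101000000 → 0, fb=1
110: 011000011001111010000001 → 0, fb=1
111: 110000110011110100000011 → 1, fb=0
112: 100001100111101000000110 → 1, fb=1
113: 000011001111010000001101 → 0, fb=1
114: 000110011110100000011011 → 0, fb=0
115: 001100111101000000110110 → 0, fb=1
116: 011001111010000001101101 → 0, fb=1
117: 110011110100000011011011 → 1, fb=1
118: 100111101000000110110111 → 1, fb=1
119: 001111010000001101101111 → 0, fb=0
120: 011110100000011011011110 → 0, fb=1
121: 111101000000110110111101 → 1, fb=1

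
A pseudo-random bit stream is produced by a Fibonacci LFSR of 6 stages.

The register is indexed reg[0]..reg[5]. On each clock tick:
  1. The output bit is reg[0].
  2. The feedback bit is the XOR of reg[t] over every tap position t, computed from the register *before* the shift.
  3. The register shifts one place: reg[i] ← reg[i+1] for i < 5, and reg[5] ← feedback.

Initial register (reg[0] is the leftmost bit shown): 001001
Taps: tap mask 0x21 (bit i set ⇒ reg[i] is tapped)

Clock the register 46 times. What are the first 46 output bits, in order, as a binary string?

0010011100010111100101000110000100000111111010

tick  register→output (feedback)
  0  001001→0 (1)
  1  010011→0 (1)
  2  100111→1 (0)
  3  001110→0 (0)
  4  011100→0 (0)
  5  111000→1 (1)
  6  110001→1 (0)
  7  100010→1 (1)
  8  000101→0 (1)
  9  001011→0 (1)
 10  010111→0 (1)
 11  101111→1 (0)
 12  011110→0 (0)
 13  111100→1 (1)
 14  111001→1 (0)
 15  110010→1 (1)
 16  100101→1 (0)
 17  001010→0 (0)
 18  010100→0 (0)
 19  101000→1 (1)
 20  010001→0 (1)
 21  100011→1 (0)
 22  000110→0 (0)
 23  001100→0 (0)
 24  011000→0 (0)
 25  110000→1 (1)
 26  100001→1 (0)
 27  000010→0 (0)
 28  000100→0 (0)
 29  001000→0 (0)
 30  010000→0 (0)
 31  100000→1 (1)
 32  000001→0 (1)
 33  000011→0 (1)
 34  000111→0 (1)
 35  001111→0 (1)
 36  011111→0 (1)
 37  111111→1 (0)
 38  111110→1 (1)
 39  111101→1 (0)
 40  111010→1 (1)
 41  110101→1 (0)
 42  101010→1 (1)
 43  010101→0 (1)
 44  101011→1 (0)
 45  010110→0 (0)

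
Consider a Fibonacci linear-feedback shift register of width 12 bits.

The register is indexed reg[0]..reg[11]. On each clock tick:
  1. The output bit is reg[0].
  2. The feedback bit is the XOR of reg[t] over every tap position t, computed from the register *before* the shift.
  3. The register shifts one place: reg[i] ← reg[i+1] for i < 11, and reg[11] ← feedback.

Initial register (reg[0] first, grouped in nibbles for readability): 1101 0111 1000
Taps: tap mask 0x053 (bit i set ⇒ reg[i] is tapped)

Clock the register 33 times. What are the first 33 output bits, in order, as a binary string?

step | reg (before) | out | fb
   0 | 110101111000 | 1 | 1
   1 | 101011110001 | 1 | 1
   2 | 010111100011 | 0 | 1
   3 | 101111000111 | 1 | 0
   4 | 011110001110 | 0 | 0
   5 | 111100011100 | 1 | 0
   6 | 111000111000 | 1 | 1
   7 | 110001110001 | 1 | 1
   8 | 100011100011 | 1 | 1
   9 | 000111000111 | 0 | 1
  10 | 001110001111 | 0 | 1
  11 | 011100011111 | 0 | 1
  12 | 111000111111 | 1 | 1
  13 | 110001111111 | 1 | 1
  14 | 100011111111 | 1 | 1
  15 | 000111111111 | 0 | 0
  16 | 001111111110 | 0 | 0
  17 | 011111111100 | 0 | 1
  18 | 111111111001 | 1 | 0
  19 | 111111110010 | 1 | 0
  20 | 111111100100 | 1 | 0
  21 | 111111001000 | 1 | 1
  22 | 111110010001 | 1 | 1
  23 | 111100100011 | 1 | 1
  24 | 111001000111 | 1 | 0
  25 | 110010001110 | 1 | 1
  26 | 100100011101 | 1 | 1
  27 | 001000111011 | 0 | 1
  28 | 010001110111 | 0 | 0
  29 | 100011101110 | 1 | 1
  30 | 000111011101 | 0 | 1
  31 | 001110111011 | 0 | 0
  32 | 011101110110 | 0 | 0

110101111000111000111111111001000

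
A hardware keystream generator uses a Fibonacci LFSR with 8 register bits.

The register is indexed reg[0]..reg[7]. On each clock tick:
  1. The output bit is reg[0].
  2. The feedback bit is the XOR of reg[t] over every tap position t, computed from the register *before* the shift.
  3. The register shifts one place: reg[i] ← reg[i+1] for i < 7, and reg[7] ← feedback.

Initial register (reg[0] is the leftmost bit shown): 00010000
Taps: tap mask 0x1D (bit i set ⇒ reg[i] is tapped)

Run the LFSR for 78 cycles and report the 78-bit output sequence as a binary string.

000100001101100011110011100110001011010010001010010101001110111011001111011111

step | reg (before) | out | fb
   0 | 00010000 | 0 | 1
   1 | 00100001 | 0 | 1
   2 | 01000011 | 0 | 0
   3 | 10000110 | 1 | 1
   4 | 00001101 | 0 | 1
   5 | 00011011 | 0 | 0
   6 | 00110110 | 0 | 0
   7 | 01101100 | 0 | 0
   8 | 11011000 | 1 | 1
   9 | 10110001 | 1 | 1
  10 | 01100011 | 0 | 1
  11 | 11000111 | 1 | 1
  12 | 10001111 | 1 | 0
  13 | 00011110 | 0 | 0
  14 | 00111100 | 0 | 1
  15 | 01111001 | 0 | 1
  16 | 11110011 | 1 | 1
  17 | 11100111 | 1 | 0
  18 | 11001110 | 1 | 0
  19 | 10011100 | 1 | 1
  20 | 00111001 | 0 | 1
  21 | 01110011 | 0 | 0
  22 | 11100110 | 1 | 0
  23 | 11001100 | 1 | 0
  24 | 10011000 | 1 | 1
  25 | 00110001 | 0 | 0
  26 | 01100010 | 0 | 1
  27 | 11000101 | 1 | 1
  28 | 10001011 | 1 | 0
  29 | 00010110 | 0 | 1
  30 | 00101101 | 0 | 0
  31 | 01011010 | 0 | 0
  32 | 10110100 | 1 | 1
  33 | 01101001 | 0 | 0
  34 | 11010010 | 1 | 0
  35 | 10100100 | 1 | 0
  36 | 01001000 | 0 | 1
  37 | 10010001 | 1 | 0
  38 | 00100010 | 0 | 1
  39 | 01000101 | 0 | 0
  40 | 10001010 | 1 | 0
  41 | 00010100 | 0 | 1
  42 | 00101001 | 0 | 0
  43 | 01010010 | 0 | 1
  44 | 10100101 | 1 | 0
  45 | 01001010 | 0 | 1
  46 | 10010101 | 1 | 0
  47 | 00101010 | 0 | 0
  48 | 01010100 | 0 | 1
  49 | 10101001 | 1 | 1
  50 | 01010011 | 0 | 1
  51 | 10100111 | 1 | 0
  52 | 01001110 | 0 | 1
  53 | 10011101 | 1 | 1
  54 | 00111011 | 0 | 1
  55 | 01110111 | 0 | 0
  56 | 11101110 | 1 | 1
  57 | 11011101 | 1 | 1
  58 | 10111011 | 1 | 0
  59 | 01110110 | 0 | 0
  60 | 11101100 | 1 | 1
  61 | 11011001 | 1 | 1
  62 | 10110011 | 1 | 1
  63 | 01100111 | 0 | 1
  64 | 11001111 | 1 | 0
  65 | 10011110 | 1 | 1
  66 | 00111101 | 0 | 1
  67 | 01111011 | 0 | 1
  68 | 11110111 | 1 | 1
  69 | 11101111 | 1 | 1
  70 | 11011111 | 1 | 1
  71 | 10111111 | 1 | 0
  72 | 01111110 | 0 | 1
  73 | 11111101 | 1 | 0
  74 | 11111010 | 1 | 0
  75 | 11110100 | 1 | 1
  76 | 11101001 | 1 | 1
  77 | 11010011 | 1 | 0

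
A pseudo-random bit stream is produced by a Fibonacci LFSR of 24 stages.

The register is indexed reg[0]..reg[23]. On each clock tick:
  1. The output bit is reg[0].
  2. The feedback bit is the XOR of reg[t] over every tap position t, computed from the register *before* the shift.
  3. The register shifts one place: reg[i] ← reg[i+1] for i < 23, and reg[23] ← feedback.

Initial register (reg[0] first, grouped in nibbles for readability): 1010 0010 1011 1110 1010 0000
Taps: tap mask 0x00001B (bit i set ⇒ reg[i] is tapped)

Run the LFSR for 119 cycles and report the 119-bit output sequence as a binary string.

k : reg_k → out_k, fb_k
0: 101000101011111010100000 → 1, fb=1
1: 010001010111110101000001 → 0, fb=1
2: 100010101111101010000011 → 1, fb=0
3: 000101011111010100000110 → 0, fb=1
4: 001010111110101000001101 → 0, fb=1
5: 010101111101010000011011 → 0, fb=0
6: 101011111010100000110110 → 1, fb=0
7: 010111110101000001101100 → 0, fb=1
8: 101111101010000011011001 → 1, fb=1
9: 011111010100000110110011 → 0, fb=1
10: 111110101000001101100111 → 1, fb=0
11: 111101010000011011001110 → 1, fb=1
12: 111010100000110110011101 → 1, fb=1
13: 110101000001101100111011 → 1, fb=1
14: 101010000011011001110111 → 1, fb=0
15: 010100000110110011101110 → 0, fb=0
16: 101000001101100111011100 → 1, fb=1
17: 010000011011001110111001 → 0, fb=1
18: 100000110110011101110011 → 1, fb=1
19: 000001101100111011100111 → 0, fb=0
20: 000011011001110111001110 → 0, fb=1
21: 000110110011101110011101 → 0, fb=0
22: 001101100111011100111010 → 0, fb=1
23: 011011001110111001110101 → 0, fb=0
24: 110110011101110011101010 → 1, fb=0
25: 101100111011100111010100 → 1, fb=0
26: 011001110111001110101000 → 0, fb=1
27: 110011101110011101010001 → 1, fb=1
28: 100111011100111010100011 → 1, fb=1
29: 001110111001110101000111 → 0, fb=0
30: 011101110011101010001110 → 0, fb=0
31: 111011100111010100011100 → 1, fb=1
32: 110111001110101000111001 → 1, fb=0
33: 101110011101010001110010 → 1, fb=1
34: 011100111010100011100101 → 0, fb=0
35: 111001110101000111001010 → 1, fb=0
36: 110011101010001110010100 → 1, fb=1
37: 100111010100011100101001 → 1, fb=1
38: 001110101000111001010011 → 0, fb=0
39: 011101010001110010100110 → 0, fb=0
40: 111010100011100101001100 → 1, fb=1
41: 110101000111001010011001 → 1, fb=1
42: 101010001110010100110011 → 1, fb=0
43: 010100011100101001100110 → 0, fb=0
44: 101000111001010011001100 → 1, fb=1
45: 010001110010100110011001 → 0, fb=1
46: 100011100101001100110011 → 1, fb=0
47: 000111001010011001100110 → 0, fb=0
48: 001110010100110011001100 → 0, fb=0
49: 011100101001100110011000 → 0, fb=0
50: 111001010011001100110000 → 1, fb=0
51: 110010100110011001100000 → 1, fb=1
52: 100101001100110011000001 → 1, fb=0
53: 001010011001100110000010 → 0, fb=1
54: 010100110011001100000101 → 0, fb=0
55: 101001100110011000001010 → 1, fb=1
56: 010011001100110000010101 → 0, fb=0
57: 100110011001100000101010 → 1, fb=1
58: 001100110011000001010101 → 0, fb=1
59: 011001100110000010101011 → 0, fb=1
60: 110011001100000101010111 → 1, fb=1
61: 100110011000001010101111 → 1, fb=1
62: 001100110000010101011111 → 0, fb=1
63: 011001100000101010111111 → 0, fb=1
64: 110011000001010101111111 → 1, fb=1
65: 100110000010101011111111 → 1, fb=1
66: 001100000101010111111111 → 0, fb=1
67: 011000001010101111111111 → 0, fb=1
68: 110000010101011111111111 → 1, fb=0
69: 100000101010111111111110 → 1, fb=1
70: 000001010101111111111101 → 0, fb=0
71: 000010101011111111111010 → 0, fb=1
72: 000101010111111111110101 → 0, fb=1
73: 001010101111111111101011 → 0, fb=1
74: 010101011111111111010111 → 0, fb=0
75: 101010111111111110101110 → 1, fb=0
76: 010101111111111101011100 → 0, fb=0
77: 101011111111111010111000 → 1, fb=0
78: 010111111111110101110000 → 0, fb=1
79: 101111111111101011100001 → 1, fb=1
80: 011111111111010111000011 → 0, fb=1
81: 111111111110101110000111 → 1, fb=0
82: 111111111101011100001110 → 1, fb=0
83: 111111111010111000011100 → 1, fb=0
84: 111111110101110000111000 → 1, fb=0
85: 111111101011100001110000 → 1, fb=0
86: 111111010111000011100000 → 1, fb=0
87: 111110101110000111000000 → 1, fb=0
88: 111101011100001110000000 → 1, fb=1
89: 111010111000011100000001 → 1, fb=1
90: 110101110000111000000011 → 1, fb=1
91: 101011100001110000000111 → 1, fb=0
92: 010111000011100000001110 → 0, fb=1
93: 101110000111000000011101 → 1, fb=1
94: 011100001110000000111011 → 0, fb=0
95: 111000011100000001110110 → 1, fb=0
96: 110000111000000011101100 → 1, fb=0
97: 100001110000000111011000 → 1, fb=1
98: 000011100000001110110001 → 0, fb=1
99: 000111000000011101100011 → 0, fb=0
100: 001110000000111011000110 → 0, fb=0
101: 011100000001110110001100 → 0, fb=0
102: 111000000011101100011000 → 1, fb=0
103: 110000000111011000110000 → 1, fb=0
104: 100000001110110001100000 → 1, fb=1
105: 000000011101100011000001 → 0, fb=0
106: 000000111011000110000010 → 0, fb=0
107: 000001110110001100000100 → 0, fb=0
108: 000011101100011000001000 → 0, fb=1
109: 000111011000110000010001 → 0, fb=0
110: 001110110001100000100010 → 0, fb=0
111: 011101100011000001000100 → 0, fb=0
112: 111011000110000010001000 → 1, fb=1
113: 110110001100000100010001 → 1, fb=0
114: 101100011000001000100010 → 1, fb=0
115: 011000110000010001000100 → 0, fb=1
116: 110001100000100010001001 → 1, fb=0
117: 100011000001000100010010 → 1, fb=0
118: 000110000010001000100100 → 0, fb=0

10100010101111101010000011011001110111001110101000111001010011001100110000010101011111111111010111000011100000001110110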